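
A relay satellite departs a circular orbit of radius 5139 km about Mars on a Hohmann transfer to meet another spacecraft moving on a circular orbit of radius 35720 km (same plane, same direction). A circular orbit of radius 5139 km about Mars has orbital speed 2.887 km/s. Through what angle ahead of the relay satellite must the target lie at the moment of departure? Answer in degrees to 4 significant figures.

φ = 102.1°

From the circular-orbit relation v² = μ/r at r = 5139 km: μ = v²r = (2.887)² × 5139 = 42832.4 km³/s².
The Hohmann ellipse has a_t = (r₁ + r₂)/2 = 20429.5 km.
The half-period of the transfer ellipse is t = π√(a_t³/μ) = 44330 s.
Target angular speed ω₂ = √(μ/r₂³) = 3.066×10^-5 rad/s.
Angle swept by the target during transfer: ω₂·t = 1.359 rad = 77.86°.
The relay satellite traverses 180° on the transfer ellipse, so the target must lead by 180° − 77.86° = 102.1°.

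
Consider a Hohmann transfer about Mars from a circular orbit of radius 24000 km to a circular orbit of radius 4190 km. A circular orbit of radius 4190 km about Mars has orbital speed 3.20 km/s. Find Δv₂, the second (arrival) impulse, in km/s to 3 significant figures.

From the circular-orbit relation v² = μ/r at r = 4190 km: μ = v²r = (3.20)² × 4190 = 42905.6 km³/s².
Transfer-ellipse semi-major axis a_t = (r₁ + r₂)/2 = (24000 + 4190)/2 = 14095 km.
On the circular orbit at r = 4190 km, v_c = √(μ/r) = 3.2000 km/s.
Transfer-orbit speed at the same r (vis-viva, a = a_t): v_t = √[μ(2/r − 1/a_t)] = 4.1756 km/s.
Δv₂ = |v_t − v_c| = |4.1756 − 3.2000| = 0.9756 km/s.

Δv₂ = 0.976 km/s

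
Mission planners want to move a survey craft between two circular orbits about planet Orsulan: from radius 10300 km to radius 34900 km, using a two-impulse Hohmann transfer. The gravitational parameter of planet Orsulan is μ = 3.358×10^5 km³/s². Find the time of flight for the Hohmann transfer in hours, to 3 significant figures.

The Hohmann ellipse has a_t = (r₁ + r₂)/2 = 22600 km.
Half the transfer-orbit period gives t = π√(a_t³/μ) = 18420 s.
Converting: 18420 s ÷ 3600 s/hour = 5.12 hours.

t = 5.12 hours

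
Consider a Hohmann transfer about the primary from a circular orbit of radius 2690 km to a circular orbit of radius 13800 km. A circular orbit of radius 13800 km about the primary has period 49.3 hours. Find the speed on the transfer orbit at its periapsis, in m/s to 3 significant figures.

From Kepler's third law T² = 4π²r³/μ at r = 13800 km, T = 49.3 hours = 49.3 × 3600 s = 1.7748×10^5 s: μ = 4π²r³/T² = 3293.81 km³/s².
The Hohmann ellipse has a_t = (r₁ + r₂)/2 = 8245 km.
The periapsis of the transfer ellipse is at r = 2690 km.
From the vis-viva equation, v = √[μ(2/r − 1/a_t)] = 1.432 km/s.

v = 1430 m/s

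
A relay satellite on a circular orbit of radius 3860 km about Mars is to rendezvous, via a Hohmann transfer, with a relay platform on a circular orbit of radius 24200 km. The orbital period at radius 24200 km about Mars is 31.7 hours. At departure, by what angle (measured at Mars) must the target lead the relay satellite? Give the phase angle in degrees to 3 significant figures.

φ = 101°

From Kepler's third law T² = 4π²r³/μ at r = 24200 km, T = 31.7 hours = 31.7 × 3600 s = 1.1412×10^5 s: μ = 4π²r³/T² = 42961.8 km³/s².
The Hohmann ellipse has a_t = (r₁ + r₂)/2 = 14030 km.
The half-period of the transfer ellipse is t = π√(a_t³/μ) = 25188 s.
The target's mean motion on its circular orbit is ω₂ = √(μ/r₂³) = 5.5058×10^-5 rad/s.
Angle swept by the target during transfer: ω₂·t = 1.3868 rad = 79.46°.
Arrival is 180° from departure on the ellipse, so φ = 180° − 79.46° = 101°.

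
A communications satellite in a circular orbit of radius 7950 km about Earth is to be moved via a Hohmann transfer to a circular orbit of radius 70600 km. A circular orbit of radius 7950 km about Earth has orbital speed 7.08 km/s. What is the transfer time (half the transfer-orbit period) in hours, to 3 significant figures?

From the circular-orbit relation v² = μ/r at r = 7950 km: μ = v²r = (7.08)² × 7950 = 3.98505×10^5 km³/s².
The Hohmann ellipse has a_t = (r₁ + r₂)/2 = 39275 km.
Half the transfer-orbit period gives t = π√(a_t³/μ) = 38740 s.
Converting: 38740 s ÷ 3600 s/hour = 10.8 hours.

t = 10.8 hours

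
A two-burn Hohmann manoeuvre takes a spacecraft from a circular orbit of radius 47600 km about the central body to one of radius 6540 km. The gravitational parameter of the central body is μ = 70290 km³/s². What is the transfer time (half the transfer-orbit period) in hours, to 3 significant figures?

Transfer-ellipse semi-major axis a_t = (r₁ + r₂)/2 = (47600 + 6540)/2 = 27070 km.
Half the transfer-orbit period gives t = π√(a_t³/μ) = 52780 s.
Converting: 52780 s ÷ 3600 s/hour = 14.7 hours.

t = 14.7 hours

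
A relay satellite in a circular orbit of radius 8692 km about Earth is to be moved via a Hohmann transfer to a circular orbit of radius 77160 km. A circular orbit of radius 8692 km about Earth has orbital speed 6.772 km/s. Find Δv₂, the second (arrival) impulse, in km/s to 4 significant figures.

From the circular-orbit relation v² = μ/r at r = 8692 km: μ = v²r = (6.772)² × 8692 = 3.98615×10^5 km³/s².
Semi-major axis of the transfer orbit: a_t = (8692 + 77160)/2 = 42926 km.
On the circular orbit at r = 77160 km, v_c = √(μ/r) = 2.273 km/s.
Transfer-orbit speed at the same r (vis-viva, a = a_t): v_t = √[μ(2/r − 1/a_t)] = 1.023 km/s.
Δv₂ = |v_t − v_c| = |1.023 − 2.273| = 1.250 km/s.

Δv₂ = 1.250 km/s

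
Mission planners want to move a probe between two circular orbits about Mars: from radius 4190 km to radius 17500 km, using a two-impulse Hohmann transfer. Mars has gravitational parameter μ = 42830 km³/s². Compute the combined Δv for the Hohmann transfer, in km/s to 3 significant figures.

Semi-major axis of the transfer orbit: a_t = (4190 + 17500)/2 = 10845 km.
Circular speed at r₁: v₁ = √(μ/r₁) = √(42830/4190) = 3.1972 km/s.
Transfer-orbit speed at r₁ (v² = μ(2/r − 1/a)): v_p = √[μ(2/r₁ − 1/a_t)] = 4.0614 km/s.
First burn Δv₁ = |v_p − v₁| = 0.8642 km/s.
At r₂, v₂ = √(μ/r₂) = 1.5644 km/s.
Transfer-orbit speed at r₂: v_a = √[μ(2/r₂ − 1/a_t)] = 0.97241 km/s.
Second burn Δv₂ = |v₂ − v_a| = 0.5920 km/s.
Δv = Δv₁ + Δv₂ = 0.8642 + 0.5920 = 1.456 km/s.

Δv = 1.46 km/s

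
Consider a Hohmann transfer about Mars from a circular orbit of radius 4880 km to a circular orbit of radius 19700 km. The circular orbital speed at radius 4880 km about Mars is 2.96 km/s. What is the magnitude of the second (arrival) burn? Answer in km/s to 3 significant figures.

From the circular-orbit relation v² = μ/r at r = 4880 km: μ = v²r = (2.96)² × 4880 = 42756.6 km³/s².
The Hohmann ellipse has a_t = (r₁ + r₂)/2 = 12290 km.
Circular speed at r = 19700 km: v_c = √(μ/r) = 1.4732 km/s.
Transfer-orbit speed at the same r (vis-viva, a = a_t): v_t = √[μ(2/r − 1/a_t)] = 0.92833 km/s.
Δv₂ = |v_t − v_c| = |0.92833 − 1.4732| = 0.5449 km/s.

Δv₂ = 0.545 km/s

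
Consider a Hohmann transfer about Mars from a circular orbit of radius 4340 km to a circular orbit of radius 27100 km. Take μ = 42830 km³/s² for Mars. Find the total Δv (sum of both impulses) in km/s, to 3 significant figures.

Transfer-ellipse semi-major axis a_t = (r₁ + r₂)/2 = (4340 + 27100)/2 = 15720 km.
At r₁ the circular-orbit speed is v₁ = √(μ/r₁) = 3.14144 km/s.
On the transfer ellipse at r₁, vis-viva equation gives v_p = √[μ(2/r₁ − 1/a_t)] = 4.12465 km/s.
First burn Δv₁ = |v_p − v₁| = 0.9832 km/s.
At r₂, v₂ = √(μ/r₂) = 1.25716 km/s.
Transfer-orbit speed at r₂: v_a = √[μ(2/r₂ − 1/a_t)] = 0.660553 km/s.
Second burn Δv₂ = |v₂ − v_a| = 0.5966 km/s.
Total Δv = Δv₁ + Δv₂ = 1.580 km/s.

Δv = 1.58 km/s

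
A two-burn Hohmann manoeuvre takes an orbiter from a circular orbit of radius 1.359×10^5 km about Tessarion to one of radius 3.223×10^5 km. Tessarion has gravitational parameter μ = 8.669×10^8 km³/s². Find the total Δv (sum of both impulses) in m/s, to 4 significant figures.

Semi-major axis of the transfer orbit: a_t = (1.359×10^5 + 3.223×10^5)/2 = 2.291×10^5 km.
At r₁ the circular-orbit speed is v₁ = √(μ/r₁) = 79.87 km/s.
On the transfer ellipse at r₁, vis-viva equation gives v_p = √[μ(2/r₁ − 1/a_t)] = 94.73 km/s.
First burn Δv₁ = |v_p − v₁| = 14.86 km/s.
At r₂, v₂ = √(μ/r₂) = 51.86 km/s.
Transfer-orbit speed at r₂: v_a = √[μ(2/r₂ − 1/a_t)] = 39.94 km/s.
Second burn Δv₂ = |v₂ − v_a| = 11.92 km/s.
Total Δv = Δv₁ + Δv₂ = 26.78 km/s.

Δv = 26780 m/s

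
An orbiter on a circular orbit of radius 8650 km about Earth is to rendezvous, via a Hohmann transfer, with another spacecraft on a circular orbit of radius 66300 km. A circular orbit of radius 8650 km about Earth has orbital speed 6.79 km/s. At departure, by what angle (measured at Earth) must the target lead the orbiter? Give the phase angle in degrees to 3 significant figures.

From the circular-orbit relation v² = μ/r at r = 8650 km: μ = v²r = (6.79)² × 8650 = 3.98800×10^5 km³/s².
Transfer-ellipse semi-major axis a_t = (r₁ + r₂)/2 = (8650 + 66300)/2 = 37475 km.
The half-period of the transfer ellipse is t = π√(a_t³/μ) = 36090 s.
Target angular speed ω₂ = √(μ/r₂³) = 3.699×10^-5 rad/s.
Angle swept by the target during transfer: ω₂·t = 1.335 rad = 76.49°.
The orbiter traverses 180° on the transfer ellipse, so the target must lead by 180° − 76.49° = 104°.

φ = 104°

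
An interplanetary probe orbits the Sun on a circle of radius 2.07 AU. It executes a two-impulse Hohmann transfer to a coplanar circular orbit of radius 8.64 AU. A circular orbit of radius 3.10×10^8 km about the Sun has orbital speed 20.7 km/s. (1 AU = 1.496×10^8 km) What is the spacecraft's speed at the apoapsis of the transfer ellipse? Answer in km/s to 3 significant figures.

v = 6.30 km/s

From the circular-orbit relation v² = μ/r at r = 3.10×10^8 km: μ = v²r = (20.7)² × 3.10×10^8 = 1.32832×10^11 km³/s².
In km: r₁ = 2.07 × 1.496×10^8 = 3.09672×10^8 km; r₂ = 8.64 × 1.496×10^8 = 1.292544×10^9 km.
Transfer-ellipse semi-major axis a_t = (r₁ + r₂)/2 = (3.09672×10^8 + 1.292544×10^9)/2 = 8.01108×10^8 km.
At apoapsis, r = 1.292544×10^9 km.
Vis-viva: v = √[μ(2/r − 1/a_t)] = √[1.32832×10^11 × (2/1.292544×10^9 − 1/8.01108×10^8)] = 6.303 km/s.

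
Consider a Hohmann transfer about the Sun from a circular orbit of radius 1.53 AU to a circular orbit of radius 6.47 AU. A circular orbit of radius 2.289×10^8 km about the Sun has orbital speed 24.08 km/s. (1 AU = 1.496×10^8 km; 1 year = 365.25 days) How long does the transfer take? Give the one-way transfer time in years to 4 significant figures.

t = 4.000 years

From the circular-orbit relation v² = μ/r at r = 2.289×10^8 km: μ = v²r = (24.08)² × 2.289×10^8 = 1.32727×10^11 km³/s².
In km: r₁ = 1.53 × 1.496×10^8 = 2.28888×10^8 km; r₂ = 6.47 × 1.496×10^8 = 9.67912×10^8 km.
Transfer-ellipse semi-major axis a_t = (r₁ + r₂)/2 = (2.28888×10^8 + 9.67912×10^8)/2 = 5.984×10^8 km.
Half the transfer-orbit period gives t = π√(a_t³/μ) = 1.2623×10^8 s.
Converting: 1.2623×10^8 s ÷ 3.15576×10^7 s/year (365.25 × 86400) = 4.000 years.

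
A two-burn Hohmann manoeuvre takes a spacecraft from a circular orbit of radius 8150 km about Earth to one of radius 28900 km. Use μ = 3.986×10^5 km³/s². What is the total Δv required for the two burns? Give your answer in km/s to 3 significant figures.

Δv = 2.99 km/s

Transfer-ellipse semi-major axis a_t = (r₁ + r₂)/2 = (8150 + 28900)/2 = 18525 km.
At r₁ the circular-orbit speed is v₁ = √(μ/r₁) = 6.993 km/s.
Transfer-orbit speed at r₁ (vis-viva): v_p = √[μ(2/r₁ − 1/a_t)] = 8.735 km/s.
First burn Δv₁ = |v_p − v₁| = 1.742 km/s.
Circular speed at r₂: v₂ = √(μ/r₂) = 3.713810 km/s.
Transfer-orbit speed at r₂: v_a = √[μ(2/r₂ − 1/a_t)] = 2.463312 km/s.
Second burn Δv₂ = |v₂ − v_a| = 1.250 km/s.
Total Δv = Δv₁ + Δv₂ = 2.992 km/s.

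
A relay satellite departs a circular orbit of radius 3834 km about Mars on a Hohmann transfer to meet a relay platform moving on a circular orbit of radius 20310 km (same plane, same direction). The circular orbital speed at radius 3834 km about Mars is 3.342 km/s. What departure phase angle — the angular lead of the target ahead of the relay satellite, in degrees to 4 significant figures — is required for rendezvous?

φ = 97.51°

From the circular-orbit relation v² = μ/r at r = 3834 km: μ = v²r = (3.342)² × 3834 = 42821.8 km³/s².
Semi-major axis of the transfer orbit: a_t = (3834 + 20310)/2 = 12072 km.
Transfer time t = π√(a_t³/μ) = 20136.6 s.
Target angular speed ω₂ = √(μ/r₂³) = 7.14937×10^-5 rad/s.
Angle swept by the target during transfer: ω₂·t = 1.43964 rad = 82.49°.
The relay satellite traverses 180° on the transfer ellipse, so the target must lead by 180° − 82.49° = 97.51°.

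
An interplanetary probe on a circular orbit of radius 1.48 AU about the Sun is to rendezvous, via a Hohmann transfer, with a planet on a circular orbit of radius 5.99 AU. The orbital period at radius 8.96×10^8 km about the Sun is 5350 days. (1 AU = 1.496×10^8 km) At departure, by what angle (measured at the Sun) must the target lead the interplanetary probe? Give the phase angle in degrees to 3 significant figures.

φ = 91.4°

From Kepler's third law T² = 4π²r³/μ at r = 8.96×10^8 km, T = 5350 days = 5350 × 86400 s = 4.6224×10^8 s: μ = 4π²r³/T² = 1.32907×10^11 km³/s².
In km: r₁ = 1.48 × 1.496×10^8 = 2.21408×10^8 km; r₂ = 5.99 × 1.496×10^8 = 8.96104×10^8 km.
Semi-major axis of the transfer orbit: a_t = (2.21408×10^8 + 8.96104×10^8)/2 = 5.58756×10^8 km.
The half-period of the transfer ellipse is t = π√(a_t³/μ) = 1.13817×10^8 s.
The target's mean motion on its circular orbit is ω₂ = √(μ/r₂³) = 1.35905×10^-8 rad/s.
Angle swept by the target during transfer: ω₂·t = 1.5468 rad = 88.63°.
The interplanetary probe traverses 180° on the transfer ellipse, so the target must lead by 180° − 88.63° = 91.4°.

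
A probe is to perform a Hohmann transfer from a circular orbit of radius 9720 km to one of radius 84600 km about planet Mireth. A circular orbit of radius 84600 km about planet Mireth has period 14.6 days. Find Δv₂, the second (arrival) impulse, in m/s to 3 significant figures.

From Kepler's third law T² = 4π²r³/μ at r = 84600 km, T = 14.6 days = 14.6 × 86400 s = 1.26144×10^6 s: μ = 4π²r³/T² = 15022.3 km³/s².
The Hohmann ellipse has a_t = (r₁ + r₂)/2 = 47160 km.
On the circular orbit at r = 84600 km, v_c = √(μ/r) = 0.4214 km/s.
Transfer-orbit speed at the same r (vis-viva, a = a_t): v_t = √[μ(2/r − 1/a_t)] = 0.1913 km/s.
Δv₂ = |v_t − v_c| = |0.1913 − 0.4214| = 0.2301 km/s.

Δv₂ = 230 m/s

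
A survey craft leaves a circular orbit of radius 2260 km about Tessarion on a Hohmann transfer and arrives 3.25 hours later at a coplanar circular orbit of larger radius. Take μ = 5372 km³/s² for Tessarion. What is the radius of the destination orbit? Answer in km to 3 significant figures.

r₂ = 6160 km

Transfer time t = 3.25 hours = 11700 s, and t = π√(a_t³/μ).
So a_t = (μ t²/π²)^(1/3) = (5372 × (11700)² / π²)^(1/3) = 4207.9 km.
Since a_t = (r₁ + r₂)/2, r₂ = 2a_t − r₁ = 2×4207.9 − 2260 = 6155.8 km.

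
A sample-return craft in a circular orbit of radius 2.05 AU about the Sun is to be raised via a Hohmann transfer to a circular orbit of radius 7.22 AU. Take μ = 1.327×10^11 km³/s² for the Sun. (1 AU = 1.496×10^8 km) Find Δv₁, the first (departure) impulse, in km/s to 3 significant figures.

In km: r₁ = 2.05 × 1.496×10^8 = 3.0668×10^8 km; r₂ = 7.22 × 1.496×10^8 = 1.080112×10^9 km.
The Hohmann ellipse has a_t = (r₁ + r₂)/2 = 6.93396×10^8 km.
On the circular orbit at r = 3.0668×10^8 km, v_c = √(μ/r) = 20.80 km/s.
Vis-viva on the transfer ellipse at r = 3.0668×10^8 km gives v_t = √[μ(2/r − 1/a_t)] = 25.96 km/s.
Δv₁ = |v_t − v_c| = |25.96 − 20.80| = 5.160 km/s.

Δv₁ = 5.16 km/s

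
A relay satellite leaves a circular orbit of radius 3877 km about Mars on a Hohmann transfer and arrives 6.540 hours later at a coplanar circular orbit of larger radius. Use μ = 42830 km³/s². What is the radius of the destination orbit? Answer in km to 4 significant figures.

Transfer time t = 6.540 hours = 23544 s, and t = π√(a_t³/μ).
So a_t = (μ t²/π²)^(1/3) = (42830 × (23544)² / π²)^(1/3) = 13399 km.
Since a_t = (r₁ + r₂)/2, r₂ = 2a_t − r₁ = 2×13399 − 3877 = 22921 km.

r₂ = 22920 km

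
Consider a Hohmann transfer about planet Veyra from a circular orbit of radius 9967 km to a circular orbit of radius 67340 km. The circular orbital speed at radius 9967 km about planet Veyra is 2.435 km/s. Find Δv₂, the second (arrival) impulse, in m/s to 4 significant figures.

Δv₂ = 461.1 m/s

From the circular-orbit relation v² = μ/r at r = 9967 km: μ = v²r = (2.435)² × 9967 = 59096.6 km³/s².
Semi-major axis of the transfer orbit: a_t = (9967 + 67340)/2 = 38653.5 km.
On the circular orbit at r = 67340 km, v_c = √(μ/r) = 0.9368 km/s.
Transfer-orbit speed at the same r (vis-viva, a = a_t): v_t = √[μ(2/r − 1/a_t)] = 0.4757 km/s.
Δv₂ = |v_t − v_c| = |0.4757 − 0.9368| = 0.4611 km/s.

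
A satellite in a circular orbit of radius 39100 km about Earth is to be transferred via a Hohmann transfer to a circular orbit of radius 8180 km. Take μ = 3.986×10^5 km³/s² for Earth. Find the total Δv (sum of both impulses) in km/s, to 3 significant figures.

Δv = 3.31 km/s

The Hohmann ellipse has a_t = (r₁ + r₂)/2 = 23640 km.
Circular speed at r₁: v₁ = √(μ/r₁) = √(3.986×10^5/39100) = 3.193 km/s.
On the transfer ellipse at r₁, vis-viva gives v_a = √[μ(2/r₁ − 1/a_t)] = 1.878 km/s.
First burn Δv₁ = |v_a − v₁| = 1.315 km/s.
Circular speed at r₂: v₂ = √(μ/r₂) = 6.981 km/s.
Transfer-orbit speed at r₂: v_p = √[μ(2/r₂ − 1/a_t)] = 8.978 km/s.
Second burn Δv₂ = |v₂ − v_p| = 1.997 km/s.
Total Δv = Δv₁ + Δv₂ = 3.312 km/s.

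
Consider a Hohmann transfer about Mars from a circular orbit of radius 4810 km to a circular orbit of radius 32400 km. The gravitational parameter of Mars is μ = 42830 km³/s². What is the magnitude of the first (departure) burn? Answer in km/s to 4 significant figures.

Semi-major axis of the transfer orbit: a_t = (4810 + 32400)/2 = 18605 km.
Circular speed at r = 4810 km: v_c = √(μ/r) = 2.9840 km/s.
Vis-viva on the transfer ellipse at r = 4810 km gives v_t = √[μ(2/r − 1/a_t)] = 3.9378 km/s.
Δv₁ = |v_t − v_c| = |3.9378 − 2.9840| = 0.9538 km/s.

Δv₁ = 0.9538 km/s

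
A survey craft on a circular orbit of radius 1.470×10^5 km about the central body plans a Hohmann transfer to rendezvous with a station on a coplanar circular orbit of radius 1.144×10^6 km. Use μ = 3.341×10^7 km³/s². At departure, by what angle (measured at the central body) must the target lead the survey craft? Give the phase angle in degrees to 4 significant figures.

The Hohmann ellipse has a_t = (r₁ + r₂)/2 = 6.455×10^5 km.
Transfer time t = π√(a_t³/μ) = 2.8187×10^5 s.
The target's mean motion on its circular orbit is ω₂ = √(μ/r₂³) = 4.7239×10^-6 rad/s.
Angle swept by the target during transfer: ω₂·t = 1.3315 rad = 76.29°.
The survey craft traverses 180° on the transfer ellipse, so the target must lead by 180° − 76.29° = 103.7°.

φ = 103.7°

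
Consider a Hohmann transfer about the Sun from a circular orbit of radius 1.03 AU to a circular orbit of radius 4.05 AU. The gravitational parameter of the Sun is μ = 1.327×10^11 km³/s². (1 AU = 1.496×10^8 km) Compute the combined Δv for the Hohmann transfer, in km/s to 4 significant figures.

Δv = 13.09 km/s

In km: r₁ = 1.03 × 1.496×10^8 = 1.54088×10^8 km; r₂ = 4.05 × 1.496×10^8 = 6.0588×10^8 km.
Transfer-ellipse semi-major axis a_t = (r₁ + r₂)/2 = (1.54088×10^8 + 6.0588×10^8)/2 = 3.79984×10^8 km.
At r₁ the circular-orbit speed is v₁ = √(μ/r₁) = 29.34614 km/s.
Transfer-orbit speed at r₁ (vis-viva): v_p = √[μ(2/r₁ − 1/a_t)] = 37.05627 km/s.
First burn Δv₁ = |v_p − v₁| = 7.7101 km/s.
At r₂, v₂ = √(μ/r₂) = 14.7993 km/s.
Transfer-orbit speed at r₂: v_a = √[μ(2/r₂ − 1/a_t)] = 9.42419 km/s.
Second burn Δv₂ = |v₂ − v_a| = 5.3751 km/s.
Total Δv = Δv₁ + Δv₂ = 13.09 km/s.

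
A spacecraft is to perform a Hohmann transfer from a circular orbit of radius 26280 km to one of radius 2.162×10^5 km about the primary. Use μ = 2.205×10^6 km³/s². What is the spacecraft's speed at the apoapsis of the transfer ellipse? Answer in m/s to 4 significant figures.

v = 1487 m/s

The Hohmann ellipse has a_t = (r₁ + r₂)/2 = 1.2124×10^5 km.
The apoapsis of the transfer ellipse is at r = 2.162×10^5 km.
Vis-viva: v = √[μ(2/r − 1/a_t)] = √[2.205×10^6 × (2/2.162×10^5 − 1/1.2124×10^5)] = 1.487 km/s.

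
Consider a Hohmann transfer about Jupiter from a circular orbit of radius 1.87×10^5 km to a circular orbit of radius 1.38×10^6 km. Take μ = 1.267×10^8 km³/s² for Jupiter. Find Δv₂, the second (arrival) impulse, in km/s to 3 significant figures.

Δv₂ = 4.90 km/s

The Hohmann ellipse has a_t = (r₁ + r₂)/2 = 7.835×10^5 km.
Circular speed at r = 1.380×10^6 km: v_c = √(μ/r) = 9.582 km/s.
Transfer-orbit speed at the same r (vis-viva, a = a_t): v_t = √[μ(2/r − 1/a_t)] = 4.681 km/s.
Δv₂ = |v_t − v_c| = |4.681 − 9.582| = 4.901 km/s.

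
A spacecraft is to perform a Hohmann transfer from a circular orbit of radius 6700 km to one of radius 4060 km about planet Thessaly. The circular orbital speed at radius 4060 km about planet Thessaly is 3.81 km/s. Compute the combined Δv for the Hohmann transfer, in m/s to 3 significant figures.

Δv = 831 m/s

From the circular-orbit relation v² = μ/r at r = 4060 km: μ = v²r = (3.81)² × 4060 = 58935.4 km³/s².
The Hohmann ellipse has a_t = (r₁ + r₂)/2 = 5380 km.
Circular speed at r₁: v₁ = √(μ/r₁) = √(58935.4/6700) = 2.9659 km/s.
On the transfer ellipse at r₁, vis-viva gives v_a = √[μ(2/r₁ − 1/a_t)] = 2.5765 km/s.
First burn Δv₁ = |v_a − v₁| = 0.3894 km/s.
At r₂, v₂ = √(μ/r₂) = 3.8100 km/s.
Transfer-orbit speed at r₂: v_p = √[μ(2/r₂ − 1/a_t)] = 4.2518 km/s.
Second burn Δv₂ = |v₂ − v_p| = 0.4418 km/s.
Δv = Δv₁ + Δv₂ = 0.3894 + 0.4418 = 0.8312 km/s.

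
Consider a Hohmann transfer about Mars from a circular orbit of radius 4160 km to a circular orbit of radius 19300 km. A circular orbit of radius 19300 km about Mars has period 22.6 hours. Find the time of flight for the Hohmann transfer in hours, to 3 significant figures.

From Kepler's third law T² = 4π²r³/μ at r = 19300 km, T = 22.6 hours = 22.6 × 3600 s = 81360 s: μ = 4π²r³/T² = 42875.6 km³/s².
Semi-major axis of the transfer orbit: a_t = (4160 + 19300)/2 = 11730 km.
Half the transfer-orbit period gives t = π√(a_t³/μ) = 19270 s.
Converting: 19270 s ÷ 3600 s/hour = 5.35 hours.

t = 5.35 hours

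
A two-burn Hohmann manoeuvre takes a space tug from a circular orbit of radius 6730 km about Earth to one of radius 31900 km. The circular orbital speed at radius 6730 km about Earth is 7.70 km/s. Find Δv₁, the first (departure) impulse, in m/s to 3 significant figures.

From the circular-orbit relation v² = μ/r at r = 6730 km: μ = v²r = (7.70)² × 6730 = 3.99022×10^5 km³/s².
Semi-major axis of the transfer orbit: a_t = (6730 + 31900)/2 = 19315 km.
On the circular orbit at r = 6730 km, v_c = √(μ/r) = 7.700 km/s.
Transfer-orbit speed at the same r (vis-viva, a = a_t): v_t = √[μ(2/r − 1/a_t)] = 9.896 km/s.
Δv₁ = |v_t − v_c| = |9.896 − 7.700| = 2.196 km/s.

Δv₁ = 2200 m/s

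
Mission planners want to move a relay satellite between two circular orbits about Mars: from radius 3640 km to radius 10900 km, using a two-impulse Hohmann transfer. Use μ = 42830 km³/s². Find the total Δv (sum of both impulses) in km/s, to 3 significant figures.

Semi-major axis of the transfer orbit: a_t = (3640 + 10900)/2 = 7270 km.
Circular speed at r₁: v₁ = √(μ/r₁) = √(42830/3640) = 3.430 km/s.
On the transfer ellipse at r₁, vis-viva equation gives v_p = √[μ(2/r₁ − 1/a_t)] = 4.200 km/s.
First burn Δv₁ = |v_p − v₁| = 0.7700 km/s.
At r₂, v₂ = √(μ/r₂) = 1.98226 km/s.
Transfer-orbit speed at r₂: v_a = √[μ(2/r₂ − 1/a_t)] = 1.40263 km/s.
Second burn Δv₂ = |v₂ − v_a| = 0.5796 km/s.
Δv = Δv₁ + Δv₂ = 0.7700 + 0.5796 = 1.350 km/s.

Δv = 1.35 km/s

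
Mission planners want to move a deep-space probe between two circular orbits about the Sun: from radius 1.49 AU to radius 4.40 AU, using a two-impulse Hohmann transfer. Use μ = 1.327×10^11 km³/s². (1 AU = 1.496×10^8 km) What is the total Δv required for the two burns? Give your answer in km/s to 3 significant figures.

In km: r₁ = 1.49 × 1.496×10^8 = 2.22904×10^8 km; r₂ = 4.40 × 1.496×10^8 = 6.5824×10^8 km.
Transfer-ellipse semi-major axis a_t = (r₁ + r₂)/2 = (2.22904×10^8 + 6.5824×10^8)/2 = 4.40572×10^8 km.
Circular speed at r₁: v₁ = √(μ/r₁) = √(1.327×10^11/2.22904×10^8) = 24.39925 km/s.
Transfer-orbit speed at r₁ (v² = μ(2/r − 1/a)): v_p = √[μ(2/r₁ − 1/a_t)] = 29.82361 km/s.
First burn Δv₁ = |v_p − v₁| = 5.4244 km/s.
At r₂, v₂ = √(μ/r₂) = 14.19853 km/s.
Transfer-orbit speed at r₂: v_a = √[μ(2/r₂ − 1/a_t)] = 10.09936 km/s.
Second burn Δv₂ = |v₂ − v_a| = 4.0992 km/s.
Δv = Δv₁ + Δv₂ = 5.4244 + 4.0992 = 9.524 km/s.

Δv = 9.52 km/s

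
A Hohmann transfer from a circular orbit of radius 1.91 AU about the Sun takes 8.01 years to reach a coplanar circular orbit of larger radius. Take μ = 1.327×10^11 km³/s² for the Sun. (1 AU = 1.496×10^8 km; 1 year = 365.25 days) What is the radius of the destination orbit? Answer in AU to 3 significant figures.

r₂ = 10.8 AU

In km: r₁ = 1.91 × 1.496×10^8 = 2.85736×10^8 km.
Transfer time t = 8.01 years × 365.25 × 86400 s = 2.52776376×10^8 s, and t = π√(a_t³/μ).
So a_t = (μ t²/π²)^(1/3) = (1.327×10^11 × (2.52776376×10^8)² / π²)^(1/3) = 9.5064×10^8 km.
Since a_t = (r₁ + r₂)/2, r₂ = 2a_t − r₁ = 2×9.5064×10^8 − 2.85736×10^8 = 1.615544×10^9 km.
In AU: r₂ = 1.615544×10^9 / 1.496×10^8 = 10.8 AU.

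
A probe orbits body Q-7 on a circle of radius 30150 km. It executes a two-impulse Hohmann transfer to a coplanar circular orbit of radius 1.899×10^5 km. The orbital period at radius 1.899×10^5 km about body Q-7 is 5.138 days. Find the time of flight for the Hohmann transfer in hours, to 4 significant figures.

t = 27.19 hours

From Kepler's third law T² = 4π²r³/μ at r = 1.899×10^5 km, T = 5.138 days = 5.138 × 86400 s = 4.439232×10^5 s: μ = 4π²r³/T² = 1.37189×10^6 km³/s².
Semi-major axis of the transfer orbit: a_t = (30150 + 1.899×10^5)/2 = 1.10025×10^5 km.
Transfer time t = π√(a_t³/μ) = π√((1.10025×10^5)³ / 1.37189×10^6) = 97890 s.
Converting: 97890 s ÷ 3600 s/hour = 27.19 hours.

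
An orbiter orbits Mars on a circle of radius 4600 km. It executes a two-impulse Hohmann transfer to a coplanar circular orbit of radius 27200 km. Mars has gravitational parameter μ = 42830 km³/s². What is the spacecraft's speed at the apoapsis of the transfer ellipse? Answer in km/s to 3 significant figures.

v = 0.675 km/s

Semi-major axis of the transfer orbit: a_t = (4600 + 27200)/2 = 15900 km.
The apoapsis of the transfer ellipse is at r = 27200 km.
Applying v² = μ(2/r − 1/a_t): v = 0.6749 km/s.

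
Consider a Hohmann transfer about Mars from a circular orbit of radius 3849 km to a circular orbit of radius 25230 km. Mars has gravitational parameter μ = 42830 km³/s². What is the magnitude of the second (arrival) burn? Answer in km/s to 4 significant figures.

Δv₂ = 0.6325 km/s

Transfer-ellipse semi-major axis a_t = (r₁ + r₂)/2 = (3849 + 25230)/2 = 14539.5 km.
Circular speed at r = 25230 km: v_c = √(μ/r) = 1.3029 km/s.
Vis-viva on the transfer ellipse at r = 25230 km gives v_t = √[μ(2/r − 1/a_t)] = 0.67037 km/s.
Δv₂ = |v_t − v_c| = |0.67037 − 1.3029| = 0.6325 km/s.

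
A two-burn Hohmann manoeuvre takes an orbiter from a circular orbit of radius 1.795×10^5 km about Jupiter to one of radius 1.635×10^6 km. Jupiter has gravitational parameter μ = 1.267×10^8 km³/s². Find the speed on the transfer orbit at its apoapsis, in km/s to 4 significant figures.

v = 3.916 km/s

Semi-major axis of the transfer orbit: a_t = (1.795×10^5 + 1.635×10^6)/2 = 9.0725×10^5 km.
At apoapsis, r = 1.635×10^6 km.
From the vis-viva equation, v = √[μ(2/r − 1/a_t)] = 3.916 km/s.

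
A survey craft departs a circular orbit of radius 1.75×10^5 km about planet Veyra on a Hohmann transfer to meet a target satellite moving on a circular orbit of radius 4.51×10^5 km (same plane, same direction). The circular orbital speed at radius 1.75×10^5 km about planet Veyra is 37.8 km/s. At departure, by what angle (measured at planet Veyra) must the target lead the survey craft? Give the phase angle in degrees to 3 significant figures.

From the circular-orbit relation v² = μ/r at r = 1.75×10^5 km: μ = v²r = (37.8)² × 1.75×10^5 = 2.50047×10^8 km³/s².
Transfer-ellipse semi-major axis a_t = (r₁ + r₂)/2 = (1.750×10^5 + 4.510×10^5)/2 = 3.130×10^5 km.
The half-period of the transfer ellipse is t = π√(a_t³/μ) = 34790 s.
The target's mean motion on its circular orbit is ω₂ = √(μ/r₂³) = 5.221×10^-5 rad/s.
Angle swept by the target during transfer: ω₂·t = 1.8164 rad = 104.1°.
The survey craft traverses 180° on the transfer ellipse, so the target must lead by 180° − 104.1° = 75.9°.

φ = 75.9°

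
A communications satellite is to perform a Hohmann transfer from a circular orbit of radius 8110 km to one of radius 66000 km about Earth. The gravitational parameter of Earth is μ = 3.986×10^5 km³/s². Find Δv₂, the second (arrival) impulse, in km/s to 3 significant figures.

The Hohmann ellipse has a_t = (r₁ + r₂)/2 = 37055 km.
On the circular orbit at r = 66000 km, v_c = √(μ/r) = 2.458 km/s.
Transfer-orbit speed at the same r (vis-viva, a = a_t): v_t = √[μ(2/r − 1/a_t)] = 1.150 km/s.
Δv₂ = |v_t − v_c| = |1.150 − 2.458| = 1.308 km/s.

Δv₂ = 1.31 km/s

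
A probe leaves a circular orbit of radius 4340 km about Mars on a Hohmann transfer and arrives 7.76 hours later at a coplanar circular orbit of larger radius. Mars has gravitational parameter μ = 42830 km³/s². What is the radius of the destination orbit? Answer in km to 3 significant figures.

Transfer time t = 7.76 hours = 27936 s, and t = π√(a_t³/μ).
So a_t = (μ t²/π²)^(1/3) = (42830 × (27936)² / π²)^(1/3) = 15017 km.
Since a_t = (r₁ + r₂)/2, r₂ = 2a_t − r₁ = 2×15017 − 4340 = 25694 km.

r₂ = 25700 km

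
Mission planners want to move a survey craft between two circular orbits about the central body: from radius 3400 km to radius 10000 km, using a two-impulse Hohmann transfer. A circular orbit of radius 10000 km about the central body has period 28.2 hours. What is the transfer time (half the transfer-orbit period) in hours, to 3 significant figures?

t = 7.73 hours

From Kepler's third law T² = 4π²r³/μ at r = 10000 km, T = 28.2 hours = 28.2 × 3600 s = 1.0152×10^5 s: μ = 4π²r³/T² = 3830.51 km³/s².
Semi-major axis of the transfer orbit: a_t = (3400 + 10000)/2 = 6700 km.
By Kepler's third law the transfer-orbit period is T = 2π√(a_t³/μ), so t = T/2 = 27840 s.
Converting: 27840 s ÷ 3600 s/hour = 7.73 hours.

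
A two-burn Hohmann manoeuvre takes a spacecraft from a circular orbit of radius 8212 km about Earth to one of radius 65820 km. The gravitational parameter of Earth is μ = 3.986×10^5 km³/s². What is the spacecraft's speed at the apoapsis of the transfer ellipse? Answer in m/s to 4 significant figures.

v = 1159 m/s

The Hohmann ellipse has a_t = (r₁ + r₂)/2 = 37016 km.
The apoapsis of the transfer ellipse is at r = 65820 km.
Applying v² = μ(2/r − 1/a_t): v = 1.159 km/s.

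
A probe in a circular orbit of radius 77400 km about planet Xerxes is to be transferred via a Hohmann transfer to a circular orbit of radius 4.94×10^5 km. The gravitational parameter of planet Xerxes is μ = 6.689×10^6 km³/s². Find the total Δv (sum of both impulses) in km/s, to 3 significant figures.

Δv = 4.69 km/s

The Hohmann ellipse has a_t = (r₁ + r₂)/2 = 2.857×10^5 km.
At r₁ the circular-orbit speed is v₁ = √(μ/r₁) = 9.2963 km/s.
Transfer-orbit speed at r₁ (v² = μ(2/r − 1/a)): v_p = √[μ(2/r₁ − 1/a_t)] = 12.224 km/s.
First burn Δv₁ = |v_p − v₁| = 2.928 km/s.
At r₂, v₂ = √(μ/r₂) = 3.6797 km/s.
Transfer-orbit speed at r₂: v_a = √[μ(2/r₂ − 1/a_t)] = 1.9153 km/s.
Second burn Δv₂ = |v₂ − v_a| = 1.764 km/s.
Total Δv = Δv₁ + Δv₂ = 4.692 km/s.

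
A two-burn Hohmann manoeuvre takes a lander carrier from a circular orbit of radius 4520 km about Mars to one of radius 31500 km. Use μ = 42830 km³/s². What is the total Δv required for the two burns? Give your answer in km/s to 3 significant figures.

Δv = 1.57 km/s

The Hohmann ellipse has a_t = (r₁ + r₂)/2 = 18010 km.
Circular speed at r₁: v₁ = √(μ/r₁) = √(42830/4520) = 3.07826 km/s.
On the transfer ellipse at r₁, v² = μ(2/r − 1/a) gives v_p = √[μ(2/r₁ − 1/a_t)] = 4.07102 km/s.
First burn Δv₁ = |v_p − v₁| = 0.9928 km/s.
At r₂, v₂ = √(μ/r₂) = 1.1661 km/s.
Transfer-orbit speed at r₂: v_a = √[μ(2/r₂ − 1/a_t)] = 0.58416 km/s.
Second burn Δv₂ = |v₂ − v_a| = 0.5819 km/s.
Δv = Δv₁ + Δv₂ = 0.9928 + 0.5819 = 1.575 km/s.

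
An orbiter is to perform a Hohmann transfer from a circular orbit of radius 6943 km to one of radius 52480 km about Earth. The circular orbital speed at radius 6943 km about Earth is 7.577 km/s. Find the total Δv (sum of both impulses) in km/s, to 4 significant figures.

Δv = 3.917 km/s

From the circular-orbit relation v² = μ/r at r = 6943 km: μ = v²r = (7.577)² × 6943 = 3.98604×10^5 km³/s².
Transfer-ellipse semi-major axis a_t = (r₁ + r₂)/2 = (6943 + 52480)/2 = 29711.5 km.
At r₁ the circular-orbit speed is v₁ = √(μ/r₁) = 7.577 km/s.
Transfer-orbit speed at r₁ (vis-viva equation): v_p = √[μ(2/r₁ − 1/a_t)] = 10.07 km/s.
First burn Δv₁ = |v_p − v₁| = 2.493 km/s.
At r₂, v₂ = √(μ/r₂) = 2.756 km/s.
Transfer-orbit speed at r₂: v_a = √[μ(2/r₂ − 1/a_t)] = 1.332 km/s.
Second burn Δv₂ = |v₂ − v_a| = 1.424 km/s.
Δv = Δv₁ + Δv₂ = 2.493 + 1.424 = 3.917 km/s.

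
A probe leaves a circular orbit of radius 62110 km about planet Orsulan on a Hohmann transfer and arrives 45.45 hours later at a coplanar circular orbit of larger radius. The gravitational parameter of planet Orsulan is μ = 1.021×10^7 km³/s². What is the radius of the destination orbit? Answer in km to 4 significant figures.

r₂ = 5.430×10^5 km

Transfer time t = 45.45 hours = 1.6362×10^5 s, and t = π√(a_t³/μ).
So a_t = (μ t²/π²)^(1/3) = (1.021×10^7 × (1.6362×10^5)² / π²)^(1/3) = 3.0255×10^5 km.
Since a_t = (r₁ + r₂)/2, r₂ = 2a_t − r₁ = 2×3.0255×10^5 − 62110 = 5.4299×10^5 km.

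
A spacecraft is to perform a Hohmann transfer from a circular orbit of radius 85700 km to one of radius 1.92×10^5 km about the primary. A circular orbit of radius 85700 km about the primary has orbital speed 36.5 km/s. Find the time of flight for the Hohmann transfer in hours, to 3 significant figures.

From the circular-orbit relation v² = μ/r at r = 85700 km: μ = v²r = (36.5)² × 85700 = 1.14174×10^8 km³/s².
Transfer-ellipse semi-major axis a_t = (r₁ + r₂)/2 = (85700 + 1.920×10^5)/2 = 1.3885×10^5 km.
By Kepler's third law the transfer-orbit period is T = 2π√(a_t³/μ), so t = T/2 = 15212 s.
Converting: 15212 s ÷ 3600 s/hour = 4.23 hours.

t = 4.23 hours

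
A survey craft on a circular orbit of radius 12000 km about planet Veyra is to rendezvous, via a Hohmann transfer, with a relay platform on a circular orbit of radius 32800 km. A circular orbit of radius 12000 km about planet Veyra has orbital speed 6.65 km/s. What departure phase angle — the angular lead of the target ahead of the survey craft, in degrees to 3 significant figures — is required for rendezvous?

φ = 78.4°

From the circular-orbit relation v² = μ/r at r = 12000 km: μ = v²r = (6.65)² × 12000 = 5.30670×10^5 km³/s².
The Hohmann ellipse has a_t = (r₁ + r₂)/2 = 22400 km.
The half-period of the transfer ellipse is t = π√(a_t³/μ) = 14460 s.
Target angular speed ω₂ = √(μ/r₂³) = 1.226×10^-4 rad/s.
Angle swept by the target during transfer: ω₂·t = 1.773 rad = 101.6°.
Arrival is 180° from departure on the ellipse, so φ = 180° − 101.6° = 78.4°.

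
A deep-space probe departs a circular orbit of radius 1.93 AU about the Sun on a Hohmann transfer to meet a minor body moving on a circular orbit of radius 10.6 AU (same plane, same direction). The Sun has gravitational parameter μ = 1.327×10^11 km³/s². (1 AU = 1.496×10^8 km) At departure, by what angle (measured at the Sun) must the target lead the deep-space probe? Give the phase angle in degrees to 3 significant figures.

In km: r₁ = 1.93 × 1.496×10^8 = 2.88728×10^8 km; r₂ = 10.6 × 1.496×10^8 = 1.58576×10^9 km.
Transfer-ellipse semi-major axis a_t = (r₁ + r₂)/2 = (2.88728×10^8 + 1.58576×10^9)/2 = 9.37244×10^8 km.
The half-period of the transfer ellipse is t = π√(a_t³/μ) = 2.4745×10^8 s.
The target's mean motion on its circular orbit is ω₂ = √(μ/r₂³) = 5.7687×10^-9 rad/s.
Angle swept by the target during transfer: ω₂·t = 1.4275 rad = 81.79°.
The deep-space probe traverses 180° on the transfer ellipse, so the target must lead by 180° − 81.79° = 98.2°.

φ = 98.2°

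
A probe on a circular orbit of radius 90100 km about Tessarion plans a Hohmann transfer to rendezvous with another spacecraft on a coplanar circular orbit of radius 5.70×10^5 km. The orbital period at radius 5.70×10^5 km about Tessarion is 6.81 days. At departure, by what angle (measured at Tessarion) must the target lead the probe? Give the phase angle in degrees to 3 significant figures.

φ = 101°

From Kepler's third law T² = 4π²r³/μ at r = 5.70×10^5 km, T = 6.81 days = 6.81 × 86400 s = 5.88384×10^5 s: μ = 4π²r³/T² = 2.11185×10^7 km³/s².
Transfer-ellipse semi-major axis a_t = (r₁ + r₂)/2 = (90100 + 5.700×10^5)/2 = 3.3005×10^5 km.
The half-period of the transfer ellipse is t = π√(a_t³/μ) = 1.2962×10^5 s.
Target angular speed ω₂ = √(μ/r₂³) = 1.0679×10^-5 rad/s.
Angle swept by the target during transfer: ω₂·t = 1.3842 rad = 79.31°.
Arrival is 180° from departure on the ellipse, so φ = 180° − 79.31° = 101°.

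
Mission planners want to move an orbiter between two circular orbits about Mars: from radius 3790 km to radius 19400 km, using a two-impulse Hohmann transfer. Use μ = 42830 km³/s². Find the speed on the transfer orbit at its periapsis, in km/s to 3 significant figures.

v = 4.35 km/s

The Hohmann ellipse has a_t = (r₁ + r₂)/2 = 11595 km.
The periapsis of the transfer ellipse is at r = 3790 km.
Applying v² = μ(2/r − 1/a_t): v = 4.348 km/s.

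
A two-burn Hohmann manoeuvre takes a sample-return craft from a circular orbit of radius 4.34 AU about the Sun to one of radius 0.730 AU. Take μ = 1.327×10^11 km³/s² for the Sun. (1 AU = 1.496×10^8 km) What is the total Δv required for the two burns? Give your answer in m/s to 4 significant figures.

In km: r₁ = 4.34 × 1.496×10^8 = 6.49264×10^8 km; r₂ = 0.730 × 1.496×10^8 = 1.09208×10^8 km.
Semi-major axis of the transfer orbit: a_t = (6.49264×10^8 + 1.09208×10^8)/2 = 3.79236×10^8 km.
Circular speed at r₁: v₁ = √(μ/r₁) = √(1.327×10^11/6.49264×10^8) = 14.2963 km/s.
On the transfer ellipse at r₁, vis-viva equation gives v_a = √[μ(2/r₁ − 1/a_t)] = 7.67180 km/s.
First burn Δv₁ = |v_a − v₁| = 6.6245 km/s.
Circular speed at r₂: v₂ = √(μ/r₂) = 34.858 km/s.
Transfer-orbit speed at r₂: v_p = √[μ(2/r₂ − 1/a_t)] = 45.610 km/s.
Second burn Δv₂ = |v₂ − v_p| = 10.752 km/s.
Total Δv = Δv₁ + Δv₂ = 17.38 km/s.

Δv = 17380 m/s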